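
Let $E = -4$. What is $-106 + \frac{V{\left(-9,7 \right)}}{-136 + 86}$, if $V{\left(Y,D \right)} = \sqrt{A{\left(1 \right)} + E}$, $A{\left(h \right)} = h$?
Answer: $-106 - \frac{i \sqrt{3}}{50} \approx -106.0 - 0.034641 i$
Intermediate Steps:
$V{\left(Y,D \right)} = i \sqrt{3}$ ($V{\left(Y,D \right)} = \sqrt{1 - 4} = \sqrt{-3} = i \sqrt{3}$)
$-106 + \frac{V{\left(-9,7 \right)}}{-136 + 86} = -106 + \frac{i \sqrt{3}}{-136 + 86} = -106 + \frac{i \sqrt{3}}{-50} = -106 + i \sqrt{3} \left(- \frac{1}{50}\right) = -106 - \frac{i \sqrt{3}}{50}$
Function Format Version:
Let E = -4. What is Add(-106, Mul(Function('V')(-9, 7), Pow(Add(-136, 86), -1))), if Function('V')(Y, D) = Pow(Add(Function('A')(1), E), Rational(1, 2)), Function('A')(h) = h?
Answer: Add(-106, Mul(Rational(-1, 50), I, Pow(3, Rational(1, 2)))) ≈ Add(-106.00, Mul(-0.034641, I))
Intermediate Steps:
Function('V')(Y, D) = Mul(I, Pow(3, Rational(1, 2))) (Function('V')(Y, D) = Pow(Add(1, -4), Rational(1, 2)) = Pow(-3, Rational(1, 2)) = Mul(I, Pow(3, Rational(1, 2))))
Add(-106, Mul(Function('V')(-9, 7), Pow(Add(-136, 86), -1))) = Add(-106, Mul(Mul(I, Pow(3, Rational(1, 2))), Pow(Add(-136, 86), -1))) = Add(-106, Mul(Mul(I, Pow(3, Rational(1, 2))), Pow(-50, -1))) = Add(-106, Mul(Mul(I, Pow(3, Rational(1, 2))), Rational(-1, 50))) = Add(-106, Mul(Rational(-1, 50), I, Pow(3, Rational(1, 2))))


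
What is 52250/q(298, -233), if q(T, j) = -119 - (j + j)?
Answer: 52250/347 ≈ 150.58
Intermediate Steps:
q(T, j) = -119 - 2*j
52250/q(298, -233) = 52250/(-119 - 2*(-233)) = 52250/(-119 + 466) = 52250/347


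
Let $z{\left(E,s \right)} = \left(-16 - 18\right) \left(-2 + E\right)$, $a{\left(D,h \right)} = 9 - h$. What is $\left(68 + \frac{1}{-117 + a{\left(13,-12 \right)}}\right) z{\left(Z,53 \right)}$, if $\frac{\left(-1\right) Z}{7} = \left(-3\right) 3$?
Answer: $- \frac{6768499}{48} \approx -1.4101 \cdot 10^{5}$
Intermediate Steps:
$Z = 63$ ($Z = - 7 \left(\left(-3\right) 3\right) = \left(-7\right) \left(-9\right) = 63$)
$z{\left(E,s \right)} = 68 - 34 E$ ($z{\left(E,s \right)} = - 34 \left(-2 + E\right) = 68 - 34 E$)
$\left(68 + \frac{1}{-117 + a{\left(13,-12 \right)}}\right) z{\left(Z,53 \right)} = \left(68 + \frac{1}{-117 + \left(9 - -12\right)}\right) \left(68 - 2142\right) = \left(68 + \frac{1}{-117 + \left(9 + 12\right)}\right) \left(68 - 2142\right) = \left(68 + \frac{1}{-117 + 21}\right) \left(-2074\right) = \left(68 + \frac{1}{-96}\right) \left(-2074\right) = \left(68 - \frac{1}{96}\right) \left(-2074\right) = \frac{6527}{96} \left(-2074\right) = - \frac{6768499}{48}$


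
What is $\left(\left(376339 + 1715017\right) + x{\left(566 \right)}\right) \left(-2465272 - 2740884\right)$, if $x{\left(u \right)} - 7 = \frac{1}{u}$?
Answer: $- \frac{3081293257270802}{283} \approx -1.0888 \cdot 10^{13}$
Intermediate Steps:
$x{\left(u \right)} = 7 + \frac{1}{u}$
$\left(\left(376339 + 1715017\right) + x{\left(566 \right)}\right) \left(-2465272 - 2740884\right) = \left(\left(376339 + 1715017\right) + \left(7 + \frac{1}{566}\right)\right) \left(-2465272 - 2740884\right) = \left(2091356 + \left(7 + \frac{1}{566}\right)\right) \left(-5206156\right) = \left(2091356 + \frac{3963}{566}\right) \left(-5206156\right) = \frac{1183711459}{566} \left(-5206156\right) = - \frac{3081293257270802}{283}$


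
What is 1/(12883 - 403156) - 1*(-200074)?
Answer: 78083480201/390273 ≈ 2.0007e+5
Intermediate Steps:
1/(12883 - 403156) - 1*(-200074) = 1/(-390273) + 200074 = -1/390273 + 200074 = 78083480201/390273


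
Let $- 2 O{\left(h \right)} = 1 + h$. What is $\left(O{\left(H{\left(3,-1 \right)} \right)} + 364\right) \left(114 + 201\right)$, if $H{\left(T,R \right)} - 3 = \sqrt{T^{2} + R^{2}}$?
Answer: $114030 - \frac{315 \sqrt{10}}{2} \approx 1.1353 \cdot 10^{5}$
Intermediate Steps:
$H{\left(T,R \right)} = 3 + \sqrt{R^{2} + T^{2}}$ ($H{\left(T,R \right)} = 3 + \sqrt{T^{2} + R^{2}} = 3 + \sqrt{R^{2} + T^{2}}$)
$O{\left(h \right)} = - \frac{1}{2} - \frac{h}{2}$ ($O{\left(h \right)} = - \frac{1 + h}{2} = - \frac{1}{2} - \frac{h}{2}$)
$\left(O{\left(H{\left(3,-1 \right)} \right)} + 364\right) \left(114 + 201\right) = \left(\left(- \frac{1}{2} - \frac{3 + \sqrt{\left(-1\right)^{2} + 3^{2}}}{2}\right) + 364\right) \left(114 + 201\right) = \left(\left(- \frac{1}{2} - \frac{3 + \sqrt{1 + 9}}{2}\right) + 364\right) 315 = \left(\left(- \frac{1}{2} - \frac{3 + \sqrt{10}}{2}\right) + 364\right) 315 = \left(\left(- \frac{1}{2} - \left(\frac{3}{2} + \frac{\sqrt{10}}{2}\right)\right) + 364\right) 315 = \left(\left(-2 - \frac{\sqrt{10}}{2}\right) + 364\right) 315 = \left(362 - \frac{\sqrt{10}}{2}\right) 315 = 114030 - \frac{315 \sqrt{10}}{2}$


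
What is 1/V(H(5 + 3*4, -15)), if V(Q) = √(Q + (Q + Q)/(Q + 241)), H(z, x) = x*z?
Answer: -I*√1190/510 ≈ -0.06764*I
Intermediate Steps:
V(Q) = √(Q + 2*Q/(241 + Q)) (V(Q) = √(Q + (2*Q)/(241 + Q)) = √(Q + 2*Q/(241 + Q)))
1/V(H(5 + 3*4, -15)) = 1/(√((-15*(5 + 3*4))*(243 - 15*(5 + 3*4))/(241 - 15*(5 + 3*4)))) = 1/(√((-15*(5 + 12))*(243 - 15*(5 + 12))/(241 - 15*(5 + 12)))) = 1/(√((-15*17)*(243 - 15*17)/(241 - 15*17))) = 1/(√(-255*(243 - 255)/(241 - 255))) = 1/(√(-255*(-12)/(-14))) = 1/(√(-255*(-1/14)*(-12))) = 1/(√(-1530/7)) = 1/(3*I*√1190/7) = -I*√1190/510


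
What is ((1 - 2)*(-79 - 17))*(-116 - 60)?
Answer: -16896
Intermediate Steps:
((1 - 2)*(-79 - 17))*(-116 - 60) = -1*(-96)*(-176) = 96*(-176) = -16896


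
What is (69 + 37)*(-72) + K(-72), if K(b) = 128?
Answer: -7504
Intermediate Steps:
(69 + 37)*(-72) + K(-72) = (69 + 37)*(-72) + 128 = 106*(-72) + 128 = -7632 + 128 = -7504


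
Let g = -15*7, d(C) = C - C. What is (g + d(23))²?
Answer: 11025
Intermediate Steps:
d(C) = 0
g = -105
(g + d(23))² = (-105 + 0)² = (-105)² = 11025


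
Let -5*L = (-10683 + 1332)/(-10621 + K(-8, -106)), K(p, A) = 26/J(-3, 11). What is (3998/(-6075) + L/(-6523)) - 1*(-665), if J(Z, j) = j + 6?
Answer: 528073770395134/794882506275 ≈ 664.34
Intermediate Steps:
J(Z, j) = 6 + j
K(p, A) = 26/17 (K(p, A) = 26/(6 + 11) = 26/17)
L = -17663/100295 (L = -(-10683 + 1332)/(5*(-10621 + 26/17)) = -(-9351)/(5*(-180531/17)) = -(-9351)*(-17)/(5*180531) = -⅕*17663/20059 = -17663/100295 ≈ -0.17611)
(3998/(-6075) + L/(-6523)) - 1*(-665) = (3998/(-6075) - 17663/100295/(-6523)) - 1*(-665) = (3998*(-1/6075) - 17663/100295*(-1/6523)) + 665 = (-3998/6075 + 17663/654224285) + 665 = -523096277741/794882506275 + 665 = 528073770395134/794882506275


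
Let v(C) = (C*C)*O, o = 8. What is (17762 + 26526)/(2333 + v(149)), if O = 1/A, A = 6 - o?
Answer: -88576/17535 ≈ -5.0514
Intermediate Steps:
A = -2 (A = 6 - 1*8 = 6 - 8 = -2)
O = -½ (O = 1/(-2) = -½ ≈ -0.50000)
v(C) = -C²/2 (v(C) = (C*C)*(-½) = C²*(-½) = -C²/2)
(17762 + 26526)/(2333 + v(149)) = (17762 + 26526)/(2333 - ½*149²) = 44288/(2333 - ½*22201) = 44288/(2333 - 22201/2) = 44288/(-17535/2) = 44288*(-2/17535) = -88576/17535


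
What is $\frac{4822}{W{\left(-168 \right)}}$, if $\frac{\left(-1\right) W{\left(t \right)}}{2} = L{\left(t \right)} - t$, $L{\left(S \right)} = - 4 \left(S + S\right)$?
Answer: $- \frac{2411}{1512} \approx -1.5946$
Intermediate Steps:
$L{\left(S \right)} = - 8 S$ ($L{\left(S \right)} = - 4 \cdot 2 S = - 8 S$)
$W{\left(t \right)} = 18 t$ ($W{\left(t \right)} = - 2 \left(- 8 t - t\right) = - 2 \left(- 9 t\right) = 18 t$)
$\frac{4822}{W{\left(-168 \right)}} = \frac{4822}{18 \left(-168\right)} = \frac{4822}{-3024} = 4822 \left(- \frac{1}{3024}\right) = - \frac{2411}{1512}$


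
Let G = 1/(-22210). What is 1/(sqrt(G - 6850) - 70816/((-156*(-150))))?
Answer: -115012708200/260676058333193 - 1711125*I*sqrt(3378996107210)/260676058333193 ≈ -0.00044121 - 0.012066*I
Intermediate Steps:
G = -1/22210 ≈ -4.5025e-5
1/(sqrt(G - 6850) - 70816/((-156*(-150)))) = 1/(sqrt(-1/22210 - 6850) - 70816/((-156*(-150)))) = 1/(sqrt(-152138501/22210) - 70816/23400) = 1/(I*sqrt(3378996107210)/22210 - 70816*1/23400) = 1/(I*sqrt(3378996107210)/22210 - 8852/2925) = 1/(-8852/2925 + I*sqrt(3378996107210)/22210)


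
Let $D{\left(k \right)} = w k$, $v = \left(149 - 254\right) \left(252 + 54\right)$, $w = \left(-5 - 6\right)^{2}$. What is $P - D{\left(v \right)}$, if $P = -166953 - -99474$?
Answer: $3820251$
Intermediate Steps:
$w = 121$ ($w = \left(-11\right)^{2} = 121$)
$P = -67479$ ($P = -166953 + 99474 = -67479$)
$v = -32130$ ($v = \left(-105\right) 306 = -32130$)
$D{\left(k \right)} = 121 k$
$P - D{\left(v \right)} = -67479 - 121 \left(-32130\right) = -67479 - -3887730 = -67479 + 3887730 = 3820251$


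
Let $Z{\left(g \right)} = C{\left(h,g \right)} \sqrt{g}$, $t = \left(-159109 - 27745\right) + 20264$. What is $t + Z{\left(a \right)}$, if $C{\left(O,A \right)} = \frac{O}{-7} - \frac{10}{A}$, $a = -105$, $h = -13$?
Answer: $-166590 + \frac{41 i \sqrt{105}}{21} \approx -1.6659 \cdot 10^{5} + 20.006 i$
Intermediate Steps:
$t = -166590$ ($t = -186854 + 20264 = -166590$)
$C{\left(O,A \right)} = - \frac{10}{A} - \frac{O}{7}$ ($C{\left(O,A \right)} = O \left(- \frac{1}{7}\right) - \frac{10}{A} = - \frac{O}{7} - \frac{10}{A} = - \frac{10}{A} - \frac{O}{7}$)
$Z{\left(g \right)} = \sqrt{g} \left(\frac{13}{7} - \frac{10}{g}\right)$ ($Z{\left(g \right)} = \left(- \frac{10}{g} - - \frac{13}{7}\right) \sqrt{g} = \left(- \frac{10}{g} + \frac{13}{7}\right) \sqrt{g} = \left(\frac{13}{7} - \frac{10}{g}\right) \sqrt{g} = \sqrt{g} \left(\frac{13}{7} - \frac{10}{g}\right)$)
$t + Z{\left(a \right)} = -166590 + \frac{-70 + 13 \left(-105\right)}{7 i \sqrt{105}} = -166590 + \frac{- \frac{i \sqrt{105}}{105} \left(-70 - 1365\right)}{7} = -166590 + \frac{1}{7} \left(- \frac{i \sqrt{105}}{105}\right) \left(-1435\right) = -166590 + \frac{41 i \sqrt{105}}{21}$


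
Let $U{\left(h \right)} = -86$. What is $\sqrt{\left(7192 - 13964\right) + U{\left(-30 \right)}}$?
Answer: $3 i \sqrt{762} \approx 82.813 i$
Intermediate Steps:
$\sqrt{\left(7192 - 13964\right) + U{\left(-30 \right)}} = \sqrt{\left(7192 - 13964\right) - 86} = \sqrt{-6772 - 86} = \sqrt{-6858} = 3 i \sqrt{762}$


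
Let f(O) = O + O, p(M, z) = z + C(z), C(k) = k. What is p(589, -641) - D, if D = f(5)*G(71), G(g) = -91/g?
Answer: -90112/71 ≈ -1269.2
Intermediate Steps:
p(M, z) = 2*z (p(M, z) = z + z = 2*z)
f(O) = 2*O
D = -910/71 (D = (2*5)*(-91/71) = 10*(-91*1/71) = 10*(-91/71) = -910/71 ≈ -12.817)
p(589, -641) - D = 2*(-641) - 1*(-910/71) = -1282 + 910/71 = -90112/71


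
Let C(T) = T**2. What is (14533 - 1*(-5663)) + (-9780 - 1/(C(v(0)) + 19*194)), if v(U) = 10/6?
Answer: 345800775/33199 ≈ 10416.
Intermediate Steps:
v(U) = 5/3 (v(U) = 10*(1/6) = 5/3)
(14533 - 1*(-5663)) + (-9780 - 1/(C(v(0)) + 19*194)) = (14533 - 1*(-5663)) + (-9780 - 1/((5/3)**2 + 19*194)) = (14533 + 5663) + (-9780 - 1/(25/9 + 3686)) = 20196 + (-9780 - 1/33199/9) = 20196 + (-9780 - 1*9/33199) = 20196 + (-9780 - 9/33199) = 20196 - 324686229/33199 = 345800775/33199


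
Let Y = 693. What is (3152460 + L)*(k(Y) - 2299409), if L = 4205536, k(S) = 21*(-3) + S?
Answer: -16914406686884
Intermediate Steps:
k(S) = -63 + S
(3152460 + L)*(k(Y) - 2299409) = (3152460 + 4205536)*((-63 + 693) - 2299409) = 7357996*(630 - 2299409) = 7357996*(-2298779) = -16914406686884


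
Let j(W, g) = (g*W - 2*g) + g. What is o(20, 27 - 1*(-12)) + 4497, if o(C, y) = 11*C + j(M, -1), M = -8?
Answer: 4726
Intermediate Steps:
j(W, g) = -g + W*g (j(W, g) = (W*g - 2*g) + g = (-2*g + W*g) + g = -g + W*g)
o(C, y) = 9 + 11*C (o(C, y) = 11*C - (-1 - 8) = 11*C - 1*(-9) = 11*C + 9 = 9 + 11*C)
o(20, 27 - 1*(-12)) + 4497 = (9 + 11*20) + 4497 = (9 + 220) + 4497 = 229 + 4497 = 4726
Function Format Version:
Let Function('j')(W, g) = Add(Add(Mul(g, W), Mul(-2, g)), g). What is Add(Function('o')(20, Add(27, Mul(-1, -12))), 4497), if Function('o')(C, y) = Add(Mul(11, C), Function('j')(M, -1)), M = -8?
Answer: 4726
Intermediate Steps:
Function('j')(W, g) = Add(Mul(-1, g), Mul(W, g)) (Function('j')(W, g) = Add(Add(Mul(W, g), Mul(-2, g)), g) = Add(Add(Mul(-2, g), Mul(W, g)), g) = Add(Mul(-1, g), Mul(W, g)))
Function('o')(C, y) = Add(9, Mul(11, C)) (Function('o')(C, y) = Add(Mul(11, C), Mul(-1, Add(-1, -8))) = Add(Mul(11, C), Mul(-1, -9)) = Add(Mul(11, C), 9) = Add(9, Mul(11, C)))
Add(Function('o')(20, Add(27, Mul(-1, -12))), 4497) = Add(Add(9, Mul(11, 20)), 4497) = Add(Add(9, 220), 4497) = Add(229, 4497) = 4726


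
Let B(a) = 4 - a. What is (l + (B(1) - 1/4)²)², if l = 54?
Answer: 970225/256 ≈ 3789.9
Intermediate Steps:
(l + (B(1) - 1/4)²)² = (54 + ((4 - 1*1) - 1/4)²)² = (54 + ((4 - 1) - 1*¼)²)² = (54 + (3 - ¼)²)² = (54 + (11/4)²)² = (54 + 121/16)² = (985/16)² = 970225/256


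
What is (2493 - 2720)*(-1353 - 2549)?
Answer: 885754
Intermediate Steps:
(2493 - 2720)*(-1353 - 2549) = -227*(-3902) = 885754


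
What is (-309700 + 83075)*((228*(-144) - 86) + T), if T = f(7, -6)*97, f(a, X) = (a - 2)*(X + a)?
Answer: 7350128625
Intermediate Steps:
f(a, X) = (-2 + a)*(X + a)
T = 485 (T = (7² - 2*(-6) - 2*7 - 6*7)*97 = (49 + 12 - 14 - 42)*97 = 5*97 = 485)
(-309700 + 83075)*((228*(-144) - 86) + T) = (-309700 + 83075)*((228*(-144) - 86) + 485) = -226625*((-32832 - 86) + 485) = -226625*(-32918 + 485) = -226625*(-32433) = 7350128625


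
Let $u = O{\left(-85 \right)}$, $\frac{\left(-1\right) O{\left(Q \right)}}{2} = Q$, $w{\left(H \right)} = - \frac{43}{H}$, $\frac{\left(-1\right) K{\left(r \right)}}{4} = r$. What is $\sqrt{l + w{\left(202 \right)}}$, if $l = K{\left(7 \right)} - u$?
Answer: $\frac{i \sqrt{8087878}}{202} \approx 14.079 i$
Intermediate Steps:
$K{\left(r \right)} = - 4 r$
$O{\left(Q \right)} = - 2 Q$
$u = 170$ ($u = \left(-2\right) \left(-85\right) = 170$)
$l = -198$ ($l = \left(-4\right) 7 - 170 = -28 - 170 = -198$)
$\sqrt{l + w{\left(202 \right)}} = \sqrt{-198 - \frac{43}{202}} = \sqrt{- \frac{40039}{202}} = \frac{i \sqrt{8087878}}{202}$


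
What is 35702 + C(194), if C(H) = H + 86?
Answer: 35982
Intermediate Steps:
C(H) = 86 + H
35702 + C(194) = 35702 + (86 + 194) = 35702 + 280 = 35982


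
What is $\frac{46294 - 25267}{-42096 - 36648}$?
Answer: $- \frac{7009}{26248} \approx -0.26703$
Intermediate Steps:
$\frac{46294 - 25267}{-42096 - 36648} = \frac{21027}{-78744} = 21027 \left(- \frac{1}{78744}\right) = - \frac{7009}{26248}$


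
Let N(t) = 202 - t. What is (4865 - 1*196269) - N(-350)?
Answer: -191956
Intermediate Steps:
(4865 - 1*196269) - N(-350) = (4865 - 1*196269) - (202 - 1*(-350)) = (4865 - 196269) - (202 + 350) = -191404 - 1*552 = -191404 - 552 = -191956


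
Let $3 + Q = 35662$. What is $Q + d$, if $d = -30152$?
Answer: $5507$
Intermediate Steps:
$Q = 35659$ ($Q = -3 + 35662 = 35659$)
$Q + d = 35659 - 30152 = 5507$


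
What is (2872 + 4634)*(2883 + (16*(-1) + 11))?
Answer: 21602268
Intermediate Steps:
(2872 + 4634)*(2883 + (16*(-1) + 11)) = 7506*(2883 + (-16 + 11)) = 7506*(2883 - 5) = 7506*2878 = 21602268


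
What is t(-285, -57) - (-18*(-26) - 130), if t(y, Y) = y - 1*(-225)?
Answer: -398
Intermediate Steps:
t(y, Y) = 225 + y (t(y, Y) = y + 225 = 225 + y)
t(-285, -57) - (-18*(-26) - 130) = (225 - 285) - (-18*(-26) - 130) = -60 - (468 - 130) = -60 - 1*338 = -60 - 338 = -398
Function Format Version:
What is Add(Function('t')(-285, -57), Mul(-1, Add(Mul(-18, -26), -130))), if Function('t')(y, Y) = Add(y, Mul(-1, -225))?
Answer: -398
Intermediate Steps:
Function('t')(y, Y) = Add(225, y) (Function('t')(y, Y) = Add(y, 225) = Add(225, y))
Add(Function('t')(-285, -57), Mul(-1, Add(Mul(-18, -26), -130))) = Add(Add(225, -285), Mul(-1, Add(Mul(-18, -26), -130))) = Add(-60, Mul(-1, Add(468, -130))) = Add(-60, Mul(-1, 338)) = Add(-60, -338) = -398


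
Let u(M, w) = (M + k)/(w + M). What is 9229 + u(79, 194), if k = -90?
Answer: 2519506/273 ≈ 9229.0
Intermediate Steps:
u(M, w) = (-90 + M)/(M + w) (u(M, w) = (M - 90)/(w + M) = (-90 + M)/(M + w))
9229 + u(79, 194) = 9229 + (-90 + 79)/(79 + 194) = 9229 - 11/273 = 2519506/273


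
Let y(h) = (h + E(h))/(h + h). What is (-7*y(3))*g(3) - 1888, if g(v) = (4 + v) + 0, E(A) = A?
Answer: -1937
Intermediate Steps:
g(v) = 4 + v
y(h) = 1 (y(h) = (h + h)/(h + h) = (2*h)/((2*h)) = (2*h)*(1/(2*h)) = 1)
(-7*y(3))*g(3) - 1888 = (-7*1)*(4 + 3) - 1888 = -7*7 - 1888 = -49 - 1888 = -1937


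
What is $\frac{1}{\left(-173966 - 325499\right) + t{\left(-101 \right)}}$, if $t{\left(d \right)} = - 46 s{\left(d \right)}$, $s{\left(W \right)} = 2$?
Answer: $- \frac{1}{499557} \approx -2.0018 \cdot 10^{-6}$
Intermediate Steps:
$t{\left(d \right)} = -92$ ($t{\left(d \right)} = \left(-46\right) 2 = -92$)
$\frac{1}{\left(-173966 - 325499\right) + t{\left(-101 \right)}} = \frac{1}{\left(-173966 - 325499\right) - 92} = \frac{1}{-499465 - 92} = \frac{1}{-499557} = - \frac{1}{499557}$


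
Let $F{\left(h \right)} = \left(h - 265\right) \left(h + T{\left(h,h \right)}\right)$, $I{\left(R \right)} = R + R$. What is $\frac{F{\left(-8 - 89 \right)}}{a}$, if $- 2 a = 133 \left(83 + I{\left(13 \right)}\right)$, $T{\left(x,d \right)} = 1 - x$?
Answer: $\frac{724}{14497} \approx 0.049941$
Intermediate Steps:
$I{\left(R \right)} = 2 R$
$F{\left(h \right)} = -265 + h$ ($F{\left(h \right)} = \left(h - 265\right) \left(h - \left(-1 + h\right)\right) = \left(-265 + h\right) 1 = -265 + h$)
$a = - \frac{14497}{2}$ ($a = - \frac{133 \left(83 + 2 \cdot 13\right)}{2} = - \frac{133 \left(83 + 26\right)}{2} = - \frac{133 \cdot 109}{2} = \left(- \frac{1}{2}\right) 14497 = - \frac{14497}{2} \approx -7248.5$)
$\frac{F{\left(-8 - 89 \right)}}{a} = \frac{-265 - 97}{- \frac{14497}{2}} = \left(-265 - 97\right) \left(- \frac{2}{14497}\right) = \left(-362\right) \left(- \frac{2}{14497}\right) = \frac{724}{14497}$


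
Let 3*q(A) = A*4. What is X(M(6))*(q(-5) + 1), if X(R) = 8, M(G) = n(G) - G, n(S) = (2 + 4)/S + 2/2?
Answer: -136/3 ≈ -45.333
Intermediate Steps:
q(A) = 4*A/3 (q(A) = (A*4)/3 = (4*A)/3 = 4*A/3)
n(S) = 1 + 6/S (n(S) = 6/S + 2*(1/2) = 6/S + 1 = 1 + 6/S)
M(G) = -G + (6 + G)/G (M(G) = (6 + G)/G - G = -G + (6 + G)/G)
X(M(6))*(q(-5) + 1) = 8*((4/3)*(-5) + 1) = 8*(-20/3 + 1) = 8*(-17/3) = -136/3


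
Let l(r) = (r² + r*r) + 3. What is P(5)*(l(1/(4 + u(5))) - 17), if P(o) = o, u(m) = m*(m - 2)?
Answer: -25260/361 ≈ -69.972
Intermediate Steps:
u(m) = m*(-2 + m)
l(r) = 3 + 2*r² (l(r) = (r² + r²) + 3 = 2*r² + 3 = 3 + 2*r²)
P(5)*(l(1/(4 + u(5))) - 17) = 5*((3 + 2*(1/(4 + 5*(-2 + 5)))²) - 17) = 5*((3 + 2*(1/(4 + 5*3))²) - 17) = 5*((3 + 2*(1/(4 + 15))²) - 17) = 5*((3 + 2*(1/19)²) - 17) = 5*((3 + 2*(1/361)) - 17) = 5*((3 + 2/361) - 17) = 5*(1085/361 - 17) = 5*(-5052/361) = -25260/361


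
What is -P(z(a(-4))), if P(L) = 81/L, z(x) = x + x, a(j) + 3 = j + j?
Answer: 81/22 ≈ 3.6818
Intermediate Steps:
a(j) = -3 + 2*j (a(j) = -3 + (j + j) = -3 + 2*j)
z(x) = 2*x
-P(z(a(-4))) = -81/(2*(-3 + 2*(-4))) = -81/(2*(-3 - 8)) = -81/(2*(-11)) = -81/(-22) = -81*(-1)/22 = -1*(-81/22) = 81/22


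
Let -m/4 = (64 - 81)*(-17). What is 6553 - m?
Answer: 7709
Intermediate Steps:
m = -1156 (m = -4*(64 - 81)*(-17) = -(-68)*(-17) = -4*289 = -1156)
6553 - m = 6553 - 1*(-1156) = 6553 + 1156 = 7709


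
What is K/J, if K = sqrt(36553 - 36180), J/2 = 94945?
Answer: sqrt(373)/189890 ≈ 0.00010171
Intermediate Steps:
J = 189890 (J = 2*94945 = 189890)
K = sqrt(373) ≈ 19.313
K/J = sqrt(373)/189890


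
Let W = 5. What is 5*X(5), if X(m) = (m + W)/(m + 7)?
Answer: 25/6 ≈ 4.1667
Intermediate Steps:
X(m) = (5 + m)/(7 + m) (X(m) = (m + 5)/(m + 7) = (5 + m)/(7 + m))
5*X(5) = 5*((5 + 5)/(7 + 5)) = 5*(10/12) = 5*((1/12)*10) = 5*(⅚) = 25/6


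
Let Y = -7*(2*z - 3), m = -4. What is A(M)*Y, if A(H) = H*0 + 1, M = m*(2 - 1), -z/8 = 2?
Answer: 245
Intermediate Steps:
z = -16 (z = -8*2 = -16)
Y = 245 (Y = -7*(2*(-16) - 3) = -7*(-32 - 3) = -7*(-35) = 245)
M = -4 (M = -4*(2 - 1) = -4*1 = -4)
A(H) = 1 (A(H) = 0 + 1 = 1)
A(M)*Y = 1*245 = 245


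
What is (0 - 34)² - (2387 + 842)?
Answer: -2073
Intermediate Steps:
(0 - 34)² - (2387 + 842) = (-34)² - 1*3229 = 1156 - 3229 = -2073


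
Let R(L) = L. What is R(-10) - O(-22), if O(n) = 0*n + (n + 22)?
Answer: -10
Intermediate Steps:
O(n) = 22 + n (O(n) = 0 + (22 + n) = 22 + n)
R(-10) - O(-22) = -10 - (22 - 22) = -10 - 1*0 = -10 + 0 = -10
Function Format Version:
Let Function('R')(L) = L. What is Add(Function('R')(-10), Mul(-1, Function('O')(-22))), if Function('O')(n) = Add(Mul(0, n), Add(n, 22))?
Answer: -10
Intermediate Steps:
Function('O')(n) = Add(22, n) (Function('O')(n) = Add(0, Add(22, n)) = Add(22, n))
Add(Function('R')(-10), Mul(-1, Function('O')(-22))) = Add(-10, Mul(-1, Add(22, -22))) = Add(-10, Mul(-1, 0)) = Add(-10, 0) = -10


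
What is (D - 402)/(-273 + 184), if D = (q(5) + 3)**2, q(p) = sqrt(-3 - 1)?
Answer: 397/89 - 12*I/89 ≈ 4.4607 - 0.13483*I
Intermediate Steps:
q(p) = 2*I (q(p) = sqrt(-4) = 2*I)
D = (3 + 2*I)**2 (D = (2*I + 3)**2 = (3 + 2*I)**2 ≈ 5.0 + 12.0*I)
(D - 402)/(-273 + 184) = ((5 + 12*I) - 402)/(-273 + 184) = (-397 + 12*I)/(-89) = (-397 + 12*I)*(-1/89) = 397/89 - 12*I/89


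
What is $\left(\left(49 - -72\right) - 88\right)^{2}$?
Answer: $1089$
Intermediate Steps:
$\left(\left(49 - -72\right) - 88\right)^{2} = \left(\left(49 + 72\right) - 88\right)^{2} = \left(121 - 88\right)^{2} = 33^{2} = 1089$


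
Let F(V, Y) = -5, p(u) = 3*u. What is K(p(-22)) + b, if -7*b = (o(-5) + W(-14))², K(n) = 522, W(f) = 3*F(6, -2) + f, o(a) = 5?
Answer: 3078/7 ≈ 439.71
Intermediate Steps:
W(f) = -15 + f (W(f) = 3*(-5) + f = -15 + f)
b = -576/7 (b = -(5 + (-15 - 14))²/7 = -(5 - 29)²/7 = -⅐*(-24)² = -⅐*576 = -576/7 ≈ -82.286)
K(p(-22)) + b = 522 - 576/7 = 3078/7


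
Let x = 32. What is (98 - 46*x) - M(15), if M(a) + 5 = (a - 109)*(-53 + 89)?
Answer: 2015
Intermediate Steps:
M(a) = -3929 + 36*a (M(a) = -5 + (a - 109)*(-53 + 89) = -5 + (-109 + a)*36 = -5 + (-3924 + 36*a) = -3929 + 36*a)
(98 - 46*x) - M(15) = (98 - 46*32) - (-3929 + 36*15) = (98 - 1472) - (-3929 + 540) = -1374 - 1*(-3389) = -1374 + 3389 = 2015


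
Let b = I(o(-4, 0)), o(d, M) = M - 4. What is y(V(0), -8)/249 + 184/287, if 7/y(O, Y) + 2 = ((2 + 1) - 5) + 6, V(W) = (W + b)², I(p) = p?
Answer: 93641/142926 ≈ 0.65517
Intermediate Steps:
o(d, M) = -4 + M
b = -4 (b = -4 + 0 = -4)
V(W) = (-4 + W)² (V(W) = (W - 4)² = (-4 + W)²)
y(O, Y) = 7/2 (y(O, Y) = 7/(-2 + (((2 + 1) - 5) + 6)) = 7/(-2 + ((3 - 5) + 6)) = 7/(-2 + (-2 + 6)) = 7/(-2 + 4) = 7/2)
y(V(0), -8)/249 + 184/287 = (7/2)/249 + 184/287 = (7/2)*(1/249) + 184*(1/287) = 7/498 + 184/287 = 93641/142926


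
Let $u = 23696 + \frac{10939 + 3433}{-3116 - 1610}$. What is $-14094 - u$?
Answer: $- \frac{89290584}{2363} \approx -37787.0$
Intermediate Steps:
$u = \frac{55986462}{2363}$ ($u = 23696 + \frac{14372}{-4726} = 23696 + 14372 \left(- \frac{1}{4726}\right) = 23696 - \frac{7186}{2363} = \frac{55986462}{2363} \approx 23693.0$)
$-14094 - u = -14094 - \frac{55986462}{2363} = - \frac{89290584}{2363}$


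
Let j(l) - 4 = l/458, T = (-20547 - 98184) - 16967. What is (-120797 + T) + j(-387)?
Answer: -117473265/458 ≈ -2.5649e+5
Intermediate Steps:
T = -135698 (T = -118731 - 16967 = -135698)
j(l) = 4 + l/458
(-120797 + T) + j(-387) = (-120797 - 135698) + (4 + (1/458)*(-387)) = -256495 + (4 - 387/458) = -256495 + 1445/458 = -117473265/458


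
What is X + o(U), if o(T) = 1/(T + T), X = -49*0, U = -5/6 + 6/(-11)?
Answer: -33/91 ≈ -0.36264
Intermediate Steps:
U = -91/66 (U = -5*⅙ + 6*(-1/11) = -⅚ - 6/11 = -91/66 ≈ -1.3788)
X = 0
o(T) = 1/(2*T)
X + o(U) = 0 + 1/(2*(-91/66)) = 0 + (½)*(-66/91) = 0 - 33/91 = -33/91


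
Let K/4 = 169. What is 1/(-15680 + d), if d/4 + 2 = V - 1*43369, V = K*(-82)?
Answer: -1/410892 ≈ -2.4337e-6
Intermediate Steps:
K = 676 (K = 4*169 = 676)
V = -55432 (V = 676*(-82) = -55432)
d = -395212 (d = -8 + 4*(-55432 - 1*43369) = -8 + 4*(-55432 - 43369) = -8 + 4*(-98801) = -8 - 395204 = -395212)
1/(-15680 + d) = 1/(-15680 - 395212) = 1/(-410892) = -1/410892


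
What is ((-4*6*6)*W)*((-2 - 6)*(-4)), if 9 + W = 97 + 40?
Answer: -589824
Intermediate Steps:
W = 128 (W = -9 + (97 + 40) = -9 + 137 = 128)
((-4*6*6)*W)*((-2 - 6)*(-4)) = ((-4*6*6)*128)*((-2 - 6)*(-4)) = (-24*6*128)*(-8*(-4)) = -144*128*32 = -18432*32 = -589824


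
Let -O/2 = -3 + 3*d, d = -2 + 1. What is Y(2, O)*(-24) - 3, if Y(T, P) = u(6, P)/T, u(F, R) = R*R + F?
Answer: -1803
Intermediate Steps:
d = -1
O = 12 (O = -2*(-3 + 3*(-1)) = -2*(-3 - 3) = -2*(-6) = 12)
u(F, R) = F + R² (u(F, R) = R² + F = F + R²)
Y(T, P) = (6 + P²)/T
Y(2, O)*(-24) - 3 = ((6 + 12²)/2)*(-24) - 3 = ((6 + 144)/2)*(-24) - 3 = ((½)*150)*(-24) - 3 = 75*(-24) - 3 = -1800 - 3 = -1803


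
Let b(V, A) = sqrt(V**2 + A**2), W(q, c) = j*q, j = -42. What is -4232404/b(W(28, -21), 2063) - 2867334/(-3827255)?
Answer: 2867334/3827255 - 4232404*sqrt(5638945)/5638945 ≈ -1781.6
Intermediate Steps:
W(q, c) = -42*q
b(V, A) = sqrt(A**2 + V**2)
-4232404/b(W(28, -21), 2063) - 2867334/(-3827255) = -4232404/sqrt(2063**2 + (-42*28)**2) - 2867334/(-3827255) = -4232404/sqrt(4255969 + (-1176)**2) - 2867334*(-1/3827255) = -4232404/sqrt(4255969 + 1382976) + 2867334/3827255 = -4232404*sqrt(5638945)/5638945 + 2867334/3827255 = 2867334/3827255 - 4232404*sqrt(5638945)/5638945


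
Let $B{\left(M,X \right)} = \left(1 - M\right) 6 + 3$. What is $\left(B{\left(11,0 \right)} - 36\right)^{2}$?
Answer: $8649$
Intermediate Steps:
$B{\left(M,X \right)} = 9 - 6 M$ ($B{\left(M,X \right)} = \left(6 - 6 M\right) + 3 = 9 - 6 M$)
$\left(B{\left(11,0 \right)} - 36\right)^{2} = \left(\left(9 - 66\right) - 36\right)^{2} = \left(-57 - 36\right)^{2} = \left(-93\right)^{2} = 8649$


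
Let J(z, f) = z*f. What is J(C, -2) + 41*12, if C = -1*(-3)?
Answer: 486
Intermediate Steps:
C = 3
J(z, f) = f*z
J(C, -2) + 41*12 = -2*3 + 41*12 = -6 + 492 = 486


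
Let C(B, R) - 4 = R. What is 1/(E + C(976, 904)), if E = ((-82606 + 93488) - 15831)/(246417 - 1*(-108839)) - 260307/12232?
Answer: 24690292/21893011501 ≈ 0.0011278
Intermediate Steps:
E = -525773635/24690292 (E = (10882 - 15831)/(246417 + 108839) - 260307*1/12232 = -4949/355256 - 260307/12232 = -525773635/24690292 ≈ -21.295)
C(B, R) = 4 + R
1/(E + C(976, 904)) = 1/(-525773635/24690292 + (4 + 904)) = 1/(-525773635/24690292 + 908) = 1/(21893011501/24690292) = 24690292/21893011501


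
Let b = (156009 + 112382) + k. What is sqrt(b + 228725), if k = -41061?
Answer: sqrt(456055) ≈ 675.32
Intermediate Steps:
b = 227330 (b = (156009 + 112382) - 41061 = 268391 - 41061 = 227330)
sqrt(b + 228725) = sqrt(227330 + 228725) = sqrt(456055)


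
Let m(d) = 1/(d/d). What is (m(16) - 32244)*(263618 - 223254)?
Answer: -1301456452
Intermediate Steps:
m(d) = 1 (m(d) = 1/1 = 1)
(m(16) - 32244)*(263618 - 223254) = (1 - 32244)*(263618 - 223254) = -32243*40364 = -1301456452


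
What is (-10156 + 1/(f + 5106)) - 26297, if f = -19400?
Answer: -521059183/14294 ≈ -36453.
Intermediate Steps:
(-10156 + 1/(f + 5106)) - 26297 = (-10156 + 1/(-19400 + 5106)) - 26297 = (-10156 + 1/(-14294)) - 26297 = (-10156 - 1/14294) - 26297 = -145169865/14294 - 26297 = -521059183/14294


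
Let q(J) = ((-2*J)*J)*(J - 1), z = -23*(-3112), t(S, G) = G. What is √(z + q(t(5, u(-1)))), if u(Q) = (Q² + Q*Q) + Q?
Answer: 2*√17894 ≈ 267.54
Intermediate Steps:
u(Q) = Q + 2*Q² (u(Q) = (Q² + Q²) + Q = 2*Q² + Q = Q + 2*Q²)
z = 71576
q(J) = -2*J²*(-1 + J) (q(J) = (-2*J²)*(-1 + J) = -2*J²*(-1 + J))
√(z + q(t(5, u(-1)))) = √(71576 + 2*(-(1 + 2*(-1)))²*(1 - (-1)*(1 + 2*(-1)))) = √(71576 + 2*(-(1 - 2))²*(1 - (-1)*(1 - 2))) = √(71576 + 2*(-1*(-1))²*(1 - (-1)*(-1))) = √(71576 + 2*1²*(1 - 1*1)) = √(71576 + 2*1*(1 - 1)) = √(71576 + 2*1*0) = √(71576 + 0) = √71576 = 2*√17894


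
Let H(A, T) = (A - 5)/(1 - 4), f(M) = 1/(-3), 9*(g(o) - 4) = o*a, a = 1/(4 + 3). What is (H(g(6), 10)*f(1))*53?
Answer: -1007/189 ≈ -5.3280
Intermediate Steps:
a = ⅐ (a = 1/7 = ⅐ ≈ 0.14286)
g(o) = 4 + o/63 (g(o) = 4 + (o*(⅐))/9 = 4 + (o/7)/9 = 4 + o/63)
f(M) = -⅓
H(A, T) = 5/3 - A/3 (H(A, T) = (-5 + A)/(-3) = (-5 + A)*(-⅓) = 5/3 - A/3)
(H(g(6), 10)*f(1))*53 = ((5/3 - (4 + (1/63)*6)/3)*(-⅓))*53 = ((5/3 - (4 + 2/21)/3)*(-⅓))*53 = ((5/3 - ⅓*86/21)*(-⅓))*53 = ((5/3 - 86/63)*(-⅓))*53 = ((19/63)*(-⅓))*53 = -19/189*53 = -1007/189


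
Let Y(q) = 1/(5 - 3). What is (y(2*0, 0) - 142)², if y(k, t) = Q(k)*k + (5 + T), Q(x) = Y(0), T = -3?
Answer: 19600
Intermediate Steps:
Y(q) = ½ (Y(q) = 1/2 = ½)
Q(x) = ½
y(k, t) = 2 + k/2 (y(k, t) = k/2 + (5 - 3) = k/2 + 2 = 2 + k/2)
(y(2*0, 0) - 142)² = ((2 + (2*0)/2) - 142)² = ((2 + (½)*0) - 142)² = ((2 + 0) - 142)² = (2 - 142)² = (-140)² = 19600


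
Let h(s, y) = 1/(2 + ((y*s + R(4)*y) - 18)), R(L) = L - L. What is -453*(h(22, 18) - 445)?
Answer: 76601847/380 ≈ 2.0158e+5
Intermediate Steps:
R(L) = 0
h(s, y) = 1/(-16 + s*y) (h(s, y) = 1/(2 + ((y*s + 0*y) - 18)) = 1/(2 + ((s*y + 0) - 18)) = 1/(2 + (s*y - 18)) = 1/(2 + (-18 + s*y)) = 1/(-16 + s*y))
-453*(h(22, 18) - 445) = -453*(1/(-16 + 22*18) - 445) = -453*(1/(-16 + 396) - 445) = -453*(1/380 - 445) = -453*(-169099/380) = 76601847/380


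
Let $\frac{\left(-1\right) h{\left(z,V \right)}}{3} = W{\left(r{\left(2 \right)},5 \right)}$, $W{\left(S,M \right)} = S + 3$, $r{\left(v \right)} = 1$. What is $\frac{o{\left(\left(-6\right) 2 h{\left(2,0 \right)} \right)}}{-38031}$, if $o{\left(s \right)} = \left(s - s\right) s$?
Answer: $0$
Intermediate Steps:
$W{\left(S,M \right)} = 3 + S$
$h{\left(z,V \right)} = -12$ ($h{\left(z,V \right)} = - 3 \left(3 + 1\right) = \left(-3\right) 4 = -12$)
$o{\left(s \right)} = 0$ ($o{\left(s \right)} = 0 s = 0$)
$\frac{o{\left(\left(-6\right) 2 h{\left(2,0 \right)} \right)}}{-38031} = \frac{0}{-38031} = 0 \left(- \frac{1}{38031}\right) = 0$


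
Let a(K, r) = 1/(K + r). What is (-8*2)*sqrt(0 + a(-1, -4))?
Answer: -16*I*sqrt(5)/5 ≈ -7.1554*I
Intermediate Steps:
(-8*2)*sqrt(0 + a(-1, -4)) = (-8*2)*sqrt(0 + 1/(-1 - 4)) = -16*sqrt(0 + 1/(-5)) = -16*sqrt(0 - 1/5) = -16*I*sqrt(5)/5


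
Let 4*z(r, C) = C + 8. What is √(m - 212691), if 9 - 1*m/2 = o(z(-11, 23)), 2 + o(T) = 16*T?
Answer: I*√212917 ≈ 461.43*I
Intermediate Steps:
z(r, C) = 2 + C/4 (z(r, C) = (C + 8)/4 = (8 + C)/4 = 2 + C/4)
o(T) = -2 + 16*T
m = -226 (m = 18 - 2*(-2 + 16*(2 + (¼)*23)) = 18 - 2*(-2 + 16*(2 + 23/4)) = 18 - 2*(-2 + 16*(31/4)) = 18 - 2*(-2 + 124) = 18 - 2*122 = 18 - 244 = -226)
√(m - 212691) = √(-226 - 212691) = √(-212917) = I*√212917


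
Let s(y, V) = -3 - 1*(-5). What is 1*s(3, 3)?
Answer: 2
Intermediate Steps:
s(y, V) = 2 (s(y, V) = -3 + 5 = 2)
1*s(3, 3) = 1*2 = 2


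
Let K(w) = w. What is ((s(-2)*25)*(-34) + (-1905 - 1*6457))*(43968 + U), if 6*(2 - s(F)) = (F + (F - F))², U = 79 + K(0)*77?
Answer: -1254722842/3 ≈ -4.1824e+8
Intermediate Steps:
U = 79 (U = 79 + 0*77 = 79 + 0 = 79)
s(F) = 2 - F²/6 (s(F) = 2 - (F + (F - F))²/6 = 2 - (F + 0)²/6 = 2 - F²/6)
((s(-2)*25)*(-34) + (-1905 - 1*6457))*(43968 + U) = (((2 - ⅙*(-2)²)*25)*(-34) + (-1905 - 1*6457))*(43968 + 79) = (((2 - ⅙*4)*25)*(-34) + (-1905 - 6457))*44047 = (((2 - ⅔)*25)*(-34) - 8362)*44047 = (((4/3)*25)*(-34) - 8362)*44047 = ((100/3)*(-34) - 8362)*44047 = (-3400/3 - 8362)*44047 = -28486/3*44047 = -1254722842/3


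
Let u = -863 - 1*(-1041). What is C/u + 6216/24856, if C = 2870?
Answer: 4527698/276523 ≈ 16.374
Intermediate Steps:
u = 178 (u = -863 + 1041 = 178)
C/u + 6216/24856 = 2870/178 + 6216/24856 = 2870*(1/178) + 6216*(1/24856) = 1435/89 + 777/3107 = 4527698/276523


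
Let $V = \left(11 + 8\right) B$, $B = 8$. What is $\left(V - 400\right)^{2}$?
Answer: $61504$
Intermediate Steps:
$V = 152$ ($V = \left(11 + 8\right) 8 = 19 \cdot 8 = 152$)
$\left(V - 400\right)^{2} = \left(152 - 400\right)^{2} = \left(-248\right)^{2} = 61504$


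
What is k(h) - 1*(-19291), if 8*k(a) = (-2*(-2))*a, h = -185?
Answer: 38397/2 ≈ 19199.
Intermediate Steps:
k(a) = a/2 (k(a) = ((-2*(-2))*a)/8 = (4*a)/8 = a/2)
k(h) - 1*(-19291) = (1/2)*(-185) - 1*(-19291) = -185/2 + 19291 = 38397/2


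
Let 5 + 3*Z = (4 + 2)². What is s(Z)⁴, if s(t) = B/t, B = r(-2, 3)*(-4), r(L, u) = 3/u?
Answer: 20736/923521 ≈ 0.022453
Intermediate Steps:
B = -4 (B = (3/3)*(-4) = (3*(⅓))*(-4) = 1*(-4) = -4)
Z = 31/3 (Z = -5/3 + (4 + 2)²/3 = -5/3 + (⅓)*6² = -5/3 + (⅓)*36 = -5/3 + 12 = 31/3 ≈ 10.333)
s(t) = -4/t
s(Z)⁴ = (-4/31/3)⁴ = (-4*3/31)⁴ = (-12/31)⁴ = 20736/923521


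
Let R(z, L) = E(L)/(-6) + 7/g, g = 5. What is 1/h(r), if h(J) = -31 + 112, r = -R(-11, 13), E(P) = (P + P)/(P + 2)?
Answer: 1/81 ≈ 0.012346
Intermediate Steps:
E(P) = 2*P/(2 + P) (E(P) = (2*P)/(2 + P) = 2*P/(2 + P))
R(z, L) = 7/5 - L/(3*(2 + L)) (R(z, L) = (2*L/(2 + L))/(-6) + 7/5 = (2*L/(2 + L))*(-1/6) + 7*(1/5) = -L/(3*(2 + L)) + 7/5 = 7/5 - L/(3*(2 + L)))
r = -10/9 (r = -2*(21 + 8*13)/(15*(2 + 13)) = -2*(21 + 104)/(15*15) = -2*125/(15*15) = -1*10/9 = -10/9 ≈ -1.1111)
h(J) = 81
1/h(r) = 1/81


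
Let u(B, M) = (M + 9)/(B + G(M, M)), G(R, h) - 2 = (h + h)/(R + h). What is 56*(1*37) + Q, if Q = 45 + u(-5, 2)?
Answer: 4223/2 ≈ 2111.5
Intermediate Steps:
G(R, h) = 2 + 2*h/(R + h) (G(R, h) = 2 + (h + h)/(R + h) = 2 + (2*h)/(R + h) = 2 + 2*h/(R + h))
u(B, M) = (9 + M)/(3 + B) (u(B, M) = (M + 9)/(B + 2*(M + 2*M)/(M + M)) = (9 + M)/(B + 2*(3*M)/((2*M))) = (9 + M)/(B + 2*(1/(2*M))*(3*M)) = (9 + M)/(B + 3) = (9 + M)/(3 + B))
Q = 79/2 (Q = 45 + (9 + 2)/(3 - 5) = 45 + 11/(-2) = 45 - ½*11 = 45 - 11/2 = 79/2 ≈ 39.500)
56*(1*37) + Q = 56*(1*37) + 79/2 = 56*37 + 79/2 = 2072 + 79/2 = 4223/2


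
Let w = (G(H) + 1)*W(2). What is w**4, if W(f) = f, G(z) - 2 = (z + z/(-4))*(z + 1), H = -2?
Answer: 6561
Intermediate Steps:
G(z) = 2 + 3*z*(1 + z)/4 (G(z) = 2 + (z + z/(-4))*(z + 1) = 2 + (z + z*(-1/4))*(1 + z) = 2 + (z - z/4)*(1 + z) = 2 + (3*z/4)*(1 + z) = 2 + 3*z*(1 + z)/4)
w = 9 (w = ((2 + (3/4)*(-2) + (3/4)*(-2)**2) + 1)*2 = ((2 - 3/2 + (3/4)*4) + 1)*2 = ((2 - 3/2 + 3) + 1)*2 = (7/2 + 1)*2 = (9/2)*2 = 9)
w**4 = 9**4 = 6561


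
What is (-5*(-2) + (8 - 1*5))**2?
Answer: 169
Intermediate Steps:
(-5*(-2) + (8 - 1*5))**2 = (10 + (8 - 5))**2 = (10 + 3)**2 = 13**2 = 169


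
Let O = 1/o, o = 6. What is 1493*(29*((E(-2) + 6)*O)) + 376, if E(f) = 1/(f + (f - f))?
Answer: 480779/12 ≈ 40065.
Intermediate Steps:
O = 1/6 ≈ 0.16667
E(f) = 1/f (E(f) = 1/(f + 0) = 1/f)
1493*(29*((E(-2) + 6)*O)) + 376 = 1493*(29*((1/(-2) + 6)*(1/6))) + 376 = 1493*(29*((-1/2 + 6)*(1/6))) + 376 = 1493*(29*((11/2)*(1/6))) + 376 = 1493*(29*(11/12)) + 376 = 1493*(319/12) + 376 = 476267/12 + 376 = 480779/12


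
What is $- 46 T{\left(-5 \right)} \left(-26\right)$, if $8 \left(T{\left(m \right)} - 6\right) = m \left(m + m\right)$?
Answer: $14651$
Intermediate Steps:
$T{\left(m \right)} = 6 + \frac{m^{2}}{4}$ ($T{\left(m \right)} = 6 + \frac{m \left(m + m\right)}{8} = 6 + \frac{m 2 m}{8} = 6 + \frac{2 m^{2}}{8} = 6 + \frac{m^{2}}{4}$)
$- 46 T{\left(-5 \right)} \left(-26\right) = - 46 \left(6 + \frac{\left(-5\right)^{2}}{4}\right) \left(-26\right) = - 46 \left(6 + \frac{1}{4} \cdot 25\right) \left(-26\right) = - 46 \left(6 + \frac{25}{4}\right) \left(-26\right) = \left(-46\right) \frac{49}{4} \left(-26\right) = \left(- \frac{1127}{2}\right) \left(-26\right) = 14651$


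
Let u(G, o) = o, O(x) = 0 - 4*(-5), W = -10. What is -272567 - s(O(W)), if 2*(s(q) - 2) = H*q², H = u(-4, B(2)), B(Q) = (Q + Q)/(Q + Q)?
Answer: -272769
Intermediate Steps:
O(x) = 20 (O(x) = 0 + 20 = 20)
B(Q) = 1 (B(Q) = (2*Q)/((2*Q)) = (2*Q)*(1/(2*Q)) = 1)
H = 1
s(q) = 2 + q²/2 (s(q) = 2 + (1*q²)/2 = 2 + q²/2)
-272567 - s(O(W)) = -272567 - (2 + (½)*20²) = -272567 - (2 + (½)*400) = -272567 - (2 + 200) = -272567 - 1*202 = -272567 - 202 = -272769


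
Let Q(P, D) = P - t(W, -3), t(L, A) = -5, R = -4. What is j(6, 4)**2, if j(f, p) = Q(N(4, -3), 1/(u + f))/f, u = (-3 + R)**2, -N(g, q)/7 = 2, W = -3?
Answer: 9/4 ≈ 2.2500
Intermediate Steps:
N(g, q) = -14 (N(g, q) = -7*2 = -14)
u = 49 (u = (-3 - 4)**2 = (-7)**2 = 49)
Q(P, D) = 5 + P (Q(P, D) = P - 1*(-5) = P + 5 = 5 + P)
j(f, p) = -9/f (j(f, p) = (5 - 14)/f = -9/f)
j(6, 4)**2 = (-9/6)**2 = (-9*1/6)**2 = (-3/2)**2 = 9/4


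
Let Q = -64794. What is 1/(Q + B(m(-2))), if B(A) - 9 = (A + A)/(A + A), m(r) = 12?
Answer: -1/64784 ≈ -1.5436e-5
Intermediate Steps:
B(A) = 10 (B(A) = 9 + (A + A)/(A + A) = 9 + (2*A)/((2*A)) = 9 + (2*A)*(1/(2*A)) = 9 + 1 = 10)
1/(Q + B(m(-2))) = 1/(-64794 + 10) = 1/(-64784) = -1/64784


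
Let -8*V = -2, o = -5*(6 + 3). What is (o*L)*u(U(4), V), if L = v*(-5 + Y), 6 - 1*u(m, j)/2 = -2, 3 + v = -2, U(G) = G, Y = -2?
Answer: -25200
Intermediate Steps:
v = -5 (v = -3 - 2 = -5)
o = -45 (o = -5*9 = -45)
V = ¼ (V = -⅛*(-2) = ¼ ≈ 0.25000)
u(m, j) = 16 (u(m, j) = 12 - 2*(-2) = 12 + 4 = 16)
L = 35 (L = -5*(-5 - 2) = -5*(-7) = 35)
(o*L)*u(U(4), V) = -45*35*16 = -1575*16 = -25200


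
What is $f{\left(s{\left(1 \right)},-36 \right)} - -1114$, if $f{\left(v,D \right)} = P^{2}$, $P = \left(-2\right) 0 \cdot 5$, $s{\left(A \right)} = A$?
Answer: $1114$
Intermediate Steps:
$P = 0$ ($P = 0 \cdot 5 = 0$)
$f{\left(v,D \right)} = 0$ ($f{\left(v,D \right)} = 0^{2} = 0$)
$f{\left(s{\left(1 \right)},-36 \right)} - -1114 = 0 - -1114 = 0 + 1114 = 1114$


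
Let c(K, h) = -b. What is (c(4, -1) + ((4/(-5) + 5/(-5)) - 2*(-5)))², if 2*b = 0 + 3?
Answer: 4489/100 ≈ 44.890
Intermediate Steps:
b = 3/2 (b = (0 + 3)/2 = (½)*3 = 3/2 ≈ 1.5000)
c(K, h) = -3/2 (c(K, h) = -1*3/2 = -3/2)
(c(4, -1) + ((4/(-5) + 5/(-5)) - 2*(-5)))² = (-3/2 + ((4/(-5) + 5/(-5)) - 2*(-5)))² = (-3/2 + ((4*(-⅕) + 5*(-⅕)) + 10))² = (-3/2 + ((-⅘ - 1) + 10))² = (-3/2 + (-9/5 + 10))² = (-3/2 + 41/5)² = (67/10)² = 4489/100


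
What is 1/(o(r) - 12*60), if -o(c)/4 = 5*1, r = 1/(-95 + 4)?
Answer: -1/740 ≈ -0.0013514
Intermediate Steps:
r = -1/91 (r = 1/(-91) = -1/91 ≈ -0.010989)
o(c) = -20
1/(o(r) - 12*60) = 1/(-20 - 12*60) = 1/(-20 - 720) = 1/(-740) = -1/740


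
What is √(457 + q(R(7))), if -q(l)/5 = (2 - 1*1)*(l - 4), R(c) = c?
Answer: √442 ≈ 21.024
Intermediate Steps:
q(l) = 20 - 5*l (q(l) = -5*(2 - 1*1)*(l - 4) = -5*(2 - 1)*(-4 + l) = -5*(-4 + l) = 20 - 5*l)
√(457 + q(R(7))) = √(457 + (20 - 5*7)) = √(457 + (20 - 35)) = √(457 - 15) = √442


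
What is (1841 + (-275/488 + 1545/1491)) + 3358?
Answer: 1261059309/242536 ≈ 5199.5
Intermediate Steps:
(1841 + (-275/488 + 1545/1491)) + 3358 = (1841 + (-275*1/488 + 1545*(1/1491))) + 3358 = (1841 + (-275/488 + 515/497)) + 3358 = (1841 + 114645/242536) + 3358 = 446623421/242536 + 3358 = 1261059309/242536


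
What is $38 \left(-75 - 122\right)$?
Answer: $-7486$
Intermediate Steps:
$38 \left(-75 - 122\right) = 38 \left(-197\right) = -7486$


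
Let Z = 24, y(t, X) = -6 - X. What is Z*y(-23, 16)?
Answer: -528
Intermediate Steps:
Z*y(-23, 16) = 24*(-6 - 1*16) = 24*(-6 - 16) = 24*(-22) = -528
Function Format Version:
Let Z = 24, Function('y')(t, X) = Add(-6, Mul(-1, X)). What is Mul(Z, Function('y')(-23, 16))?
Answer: -528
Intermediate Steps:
Mul(Z, Function('y')(-23, 16)) = Mul(24, Add(-6, Mul(-1, 16))) = Mul(24, Add(-6, -16)) = Mul(24, -22) = -528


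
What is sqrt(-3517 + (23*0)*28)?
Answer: I*sqrt(3517) ≈ 59.304*I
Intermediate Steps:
sqrt(-3517 + (23*0)*28) = sqrt(-3517 + 0*28) = sqrt(-3517 + 0) = sqrt(-3517) = I*sqrt(3517)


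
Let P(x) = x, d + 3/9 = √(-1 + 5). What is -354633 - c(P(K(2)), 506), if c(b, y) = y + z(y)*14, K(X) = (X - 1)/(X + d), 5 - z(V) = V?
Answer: -348125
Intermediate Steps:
d = 5/3 (d = -⅓ + √(-1 + 5) = -⅓ + √4 = -⅓ + 2 = 5/3 ≈ 1.6667)
z(V) = 5 - V
K(X) = (-1 + X)/(5/3 + X) (K(X) = (X - 1)/(X + 5/3) = (-1 + X)/(5/3 + X))
c(b, y) = 70 - 13*y (c(b, y) = y + (5 - y)*14 = y + (70 - 14*y) = 70 - 13*y)
-354633 - c(P(K(2)), 506) = -354633 - (70 - 13*506) = -354633 - (70 - 6578) = -354633 - 1*(-6508) = -354633 + 6508 = -348125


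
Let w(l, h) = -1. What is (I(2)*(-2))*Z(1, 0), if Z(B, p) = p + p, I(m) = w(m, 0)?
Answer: 0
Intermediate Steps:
I(m) = -1
Z(B, p) = 2*p
(I(2)*(-2))*Z(1, 0) = (-1*(-2))*(2*0) = 2*0 = 0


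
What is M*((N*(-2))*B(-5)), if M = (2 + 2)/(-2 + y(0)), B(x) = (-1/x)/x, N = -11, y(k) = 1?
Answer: 88/25 ≈ 3.5200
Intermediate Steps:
B(x) = -1/x**2
M = -4 (M = (2 + 2)/(-2 + 1) = 4/(-1) = 4*(-1) = -4)
M*((N*(-2))*B(-5)) = -4*(-11*(-2))*(-1/(-5)**2) = -88*(-1*1/25) = -88*(-1)/25 = -4*(-22/25) = 88/25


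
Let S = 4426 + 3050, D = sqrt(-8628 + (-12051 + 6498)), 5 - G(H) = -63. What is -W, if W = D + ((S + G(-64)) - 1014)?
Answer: -6530 - I*sqrt(14181) ≈ -6530.0 - 119.08*I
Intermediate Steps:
G(H) = 68 (G(H) = 5 - 1*(-63) = 5 + 63 = 68)
D = I*sqrt(14181) (D = sqrt(-8628 - 5553) = sqrt(-14181) = I*sqrt(14181) ≈ 119.08*I)
S = 7476
W = 6530 + I*sqrt(14181) (W = I*sqrt(14181) + ((7476 + 68) - 1014) = I*sqrt(14181) + (7544 - 1014) = I*sqrt(14181) + 6530 = 6530 + I*sqrt(14181) ≈ 6530.0 + 119.08*I)
-W = -(6530 + I*sqrt(14181)) = -6530 - I*sqrt(14181)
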